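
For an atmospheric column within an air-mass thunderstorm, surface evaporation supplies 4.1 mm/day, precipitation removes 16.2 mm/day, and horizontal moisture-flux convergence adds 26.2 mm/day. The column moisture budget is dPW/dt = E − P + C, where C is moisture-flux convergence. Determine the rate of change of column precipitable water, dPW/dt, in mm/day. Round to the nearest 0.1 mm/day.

dPW/dt ≈ 14.1 mm/day

dPW/dt = E − P + C = 4.1 − 16.2 + (26.2) = 14.1 mm/day.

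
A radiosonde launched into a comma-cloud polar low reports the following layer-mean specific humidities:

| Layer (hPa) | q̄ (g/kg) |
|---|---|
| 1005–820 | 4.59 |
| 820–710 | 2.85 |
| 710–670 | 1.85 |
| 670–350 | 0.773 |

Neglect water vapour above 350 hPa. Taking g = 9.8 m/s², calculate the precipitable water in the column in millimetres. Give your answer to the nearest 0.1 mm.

Precipitable water is the column-integrated vapour mass per unit area: PW = (1/g) Σ q̄ Δp, with q in kg/kg and Δp in Pa (1 kg/m² of water = 1 mm).
Layer 1005–820 hPa: Δp = 185 hPa = 18500 Pa, q̄ = 0.00459 kg/kg → 0.00459 × 18500 / 9.8 = 8.66 mm
Layer 820–710 hPa: Δp = 110 hPa = 11000 Pa, q̄ = 0.00285 kg/kg → 0.00285 × 11000 / 9.8 = 3.20 mm
Layer 710–670 hPa: Δp = 40 hPa = 4000 Pa, q̄ = 0.00185 kg/kg → 0.00185 × 4000 / 9.8 = 0.76 mm
Layer 670–350 hPa: Δp = 320 hPa = 32000 Pa, q̄ = 0.000773 kg/kg → 0.000773 × 32000 / 9.8 = 2.52 mm
PW = 8.66 + 3.20 + 0.76 + 2.52 = 15.14 ≈ 15.1 mm.

PW ≈ 15.1 mm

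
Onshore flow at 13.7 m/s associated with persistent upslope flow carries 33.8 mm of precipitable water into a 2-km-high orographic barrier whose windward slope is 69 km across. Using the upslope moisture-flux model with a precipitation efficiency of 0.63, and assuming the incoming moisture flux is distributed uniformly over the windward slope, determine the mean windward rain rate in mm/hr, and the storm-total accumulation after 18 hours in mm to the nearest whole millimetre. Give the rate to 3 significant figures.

Incoming column moisture flux per unit ridge length: F = V × PW = 13.7 × 33.8 = 463.06 mm·m/s.
Spread over the 69 km slope with efficiency ε = 0.63: R = ε·F/W = 0.63 × 463.06 / 69000 m = 4.228e-03 mm/s.
R = 4.228e-03 × 3600 = 15.2 mm/hr.
Over 18 h: total = 15.2 × 18 = 273.6 ≈ 274 mm.

R ≈ 15.2 mm/hr; total ≈ 274 mm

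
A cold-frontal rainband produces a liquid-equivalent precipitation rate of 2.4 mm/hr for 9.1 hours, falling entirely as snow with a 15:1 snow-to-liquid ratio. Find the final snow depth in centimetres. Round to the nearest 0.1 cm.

snow depth ≈ 32.8 cm

Liquid-equivalent depth = 2.4 × 9.1 = 21.84 mm.
Snow depth = 21.84 mm × 15 = 327.6 mm = 32.8 cm.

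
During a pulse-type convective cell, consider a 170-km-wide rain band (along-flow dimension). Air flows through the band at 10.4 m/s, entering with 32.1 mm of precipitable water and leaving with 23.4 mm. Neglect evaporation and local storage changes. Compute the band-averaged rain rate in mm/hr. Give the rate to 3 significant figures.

R ≈ 1.92 mm/hr

Column moisture flux per unit crosswind length is F = V × PW.
Inflow: F_in = 10.4 × 32.1 = 333.84 mm·m/s
Outflow: F_out = 10.4 × 23.4 = 243.36 mm·m/s
Steady-state rate R = (F_in − F_out)/L = (333.84 − 243.36) / 170000 m = 5.322e-04 mm/s.
R = 5.322e-04 × 3600 = 1.92 mm/hr.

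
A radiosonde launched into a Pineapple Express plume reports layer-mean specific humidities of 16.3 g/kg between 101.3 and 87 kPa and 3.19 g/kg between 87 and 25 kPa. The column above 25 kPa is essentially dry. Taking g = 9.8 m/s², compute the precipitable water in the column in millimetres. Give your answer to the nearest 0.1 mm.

PW ≈ 44.0 mm

Precipitable water is the column-integrated vapour mass per unit area: PW = (1/g) Σ q̄ Δp, with q in kg/kg and Δp in Pa (1 kg/m² of water = 1 mm).
Layer 101.3–87 kPa: Δp = 143 hPa = 14300 Pa, q̄ = 0.0163 kg/kg → 0.0163 × 14300 / 9.8 = 23.78 mm
Layer 87–25 kPa: Δp = 620 hPa = 62000 Pa, q̄ = 0.00319 kg/kg → 0.00319 × 62000 / 9.8 = 20.18 mm
PW = 23.78 + 20.18 = 43.96 ≈ 44.0 mm.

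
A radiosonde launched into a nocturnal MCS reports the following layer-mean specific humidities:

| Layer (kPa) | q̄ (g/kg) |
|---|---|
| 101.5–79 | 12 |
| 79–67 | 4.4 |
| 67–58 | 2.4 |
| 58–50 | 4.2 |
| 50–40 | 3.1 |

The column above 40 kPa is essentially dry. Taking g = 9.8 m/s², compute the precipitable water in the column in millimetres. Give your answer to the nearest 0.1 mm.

Precipitable water is the column-integrated vapour mass per unit area: PW = (1/g) Σ q̄ Δp, with q in kg/kg and Δp in Pa (1 kg/m² of water = 1 mm).
Layer 101.5–79 kPa: Δp = 225 hPa = 22500 Pa, q̄ = 0.012 kg/kg → 0.012 × 22500 / 9.8 = 27.55 mm
Layer 79–67 kPa: Δp = 120 hPa = 12000 Pa, q̄ = 0.0044 kg/kg → 0.0044 × 12000 / 9.8 = 5.39 mm
Layer 67–58 kPa: Δp = 90 hPa = 9000 Pa, q̄ = 0.0024 kg/kg → 0.0024 × 9000 / 9.8 = 2.20 mm
Layer 58–50 kPa: Δp = 80 hPa = 8000 Pa, q̄ = 0.0042 kg/kg → 0.0042 × 8000 / 9.8 = 3.43 mm
Layer 50–40 kPa: Δp = 100 hPa = 10000 Pa, q̄ = 0.0031 kg/kg → 0.0031 × 10000 / 9.8 = 3.16 mm
PW = 27.55 + 5.39 + 2.20 + 3.43 + 3.16 = 41.73 ≈ 41.7 mm.

PW ≈ 41.7 mm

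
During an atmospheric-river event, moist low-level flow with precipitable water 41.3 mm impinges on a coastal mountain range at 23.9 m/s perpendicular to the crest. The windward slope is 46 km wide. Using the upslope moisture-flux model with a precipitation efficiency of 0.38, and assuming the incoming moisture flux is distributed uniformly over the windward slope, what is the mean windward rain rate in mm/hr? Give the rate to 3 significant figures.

Incoming column moisture flux per unit ridge length: F = V × PW = 23.9 × 41.3 = 987.07 mm·m/s.
Spread over the 46 km slope with efficiency ε = 0.38: R = ε·F/W = 0.38 × 987.07 / 46000 m = 8.154e-03 mm/s.
R = 8.154e-03 × 3600 = 29.4 mm/hr.

R ≈ 29.4 mm/hr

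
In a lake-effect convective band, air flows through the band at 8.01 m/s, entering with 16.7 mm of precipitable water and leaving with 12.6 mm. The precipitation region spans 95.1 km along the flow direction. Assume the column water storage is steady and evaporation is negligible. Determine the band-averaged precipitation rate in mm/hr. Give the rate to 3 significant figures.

Column moisture flux per unit crosswind length is F = V × PW.
Inflow: F_in = 8.01 × 16.7 = 133.767 mm·m/s
Outflow: F_out = 8.01 × 12.6 = 100.926 mm·m/s
Steady-state rate R = (F_in − F_out)/L = (133.767 − 100.926) / 95100 m = 3.453e-04 mm/s.
R = 3.453e-04 × 3600 = 1.24 mm/hr.

R ≈ 1.24 mm/hr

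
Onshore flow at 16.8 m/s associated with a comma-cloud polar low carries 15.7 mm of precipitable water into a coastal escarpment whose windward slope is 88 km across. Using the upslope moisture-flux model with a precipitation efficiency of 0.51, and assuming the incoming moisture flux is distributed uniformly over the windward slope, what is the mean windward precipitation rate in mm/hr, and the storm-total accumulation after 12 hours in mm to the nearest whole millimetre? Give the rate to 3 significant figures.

R ≈ 5.50 mm/hr; total ≈ 66 mm

Incoming column moisture flux per unit ridge length: F = V × PW = 16.8 × 15.7 = 263.76 mm·m/s.
Spread over the 88 km slope with efficiency ε = 0.51: R = ε·F/W = 0.51 × 263.76 / 88000 m = 1.529e-03 mm/s.
R = 1.529e-03 × 3600 = 5.50 mm/hr.
Over 12 h: total = 5.50 × 12 = 66 mm.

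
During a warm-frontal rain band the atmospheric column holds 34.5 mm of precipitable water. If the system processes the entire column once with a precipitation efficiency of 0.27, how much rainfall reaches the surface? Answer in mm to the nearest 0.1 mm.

Rainfall = ε × PW = 0.27 × 34.5 = 9.3 mm.

rainfall ≈ 9.3 mm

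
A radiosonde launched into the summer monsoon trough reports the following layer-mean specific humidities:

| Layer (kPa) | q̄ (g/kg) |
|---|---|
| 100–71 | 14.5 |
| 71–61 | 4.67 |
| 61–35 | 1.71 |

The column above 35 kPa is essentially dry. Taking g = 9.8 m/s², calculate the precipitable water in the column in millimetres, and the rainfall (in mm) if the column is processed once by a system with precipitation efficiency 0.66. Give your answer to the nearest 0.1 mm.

PW ≈ 52.2 mm; rainfall ≈ 34.5 mm

Precipitable water is the column-integrated vapour mass per unit area: PW = (1/g) Σ q̄ Δp, with q in kg/kg and Δp in Pa (1 kg/m² of water = 1 mm).
Layer 100–71 kPa: Δp = 290 hPa = 29000 Pa, q̄ = 0.0145 kg/kg → 0.0145 × 29000 / 9.8 = 42.91 mm
Layer 71–61 kPa: Δp = 100 hPa = 10000 Pa, q̄ = 0.00467 kg/kg → 0.00467 × 10000 / 9.8 = 4.77 mm
Layer 61–35 kPa: Δp = 260 hPa = 26000 Pa, q̄ = 0.00171 kg/kg → 0.00171 × 26000 / 9.8 = 4.54 mm
PW = 42.91 + 4.77 + 4.54 = 52.22 ≈ 52.2 mm.
Rainfall = ε × PW = 0.66 × 52.2 = 34.5 mm.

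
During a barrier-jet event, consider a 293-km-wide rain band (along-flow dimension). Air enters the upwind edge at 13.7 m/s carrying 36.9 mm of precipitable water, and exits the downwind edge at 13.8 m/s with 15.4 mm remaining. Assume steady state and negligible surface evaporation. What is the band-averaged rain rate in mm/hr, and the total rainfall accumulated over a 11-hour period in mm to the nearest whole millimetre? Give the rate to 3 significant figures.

Column moisture flux per unit crosswind length is F = V × PW.
Inflow: F_in = 13.7 × 36.9 = 505.53 mm·m/s
Outflow: F_out = 13.8 × 15.4 = 212.52 mm·m/s
Steady-state rate R = (F_in − F_out)/L = (505.53 − 212.52) / 293000 m = 1.000e-03 mm/s.
R = 1.000e-03 × 3600 = 3.60 mm/hr.
Over 11 h: total = 3.60 × 11 = 39.6 ≈ 40 mm.

R ≈ 3.60 mm/hr; total ≈ 40 mm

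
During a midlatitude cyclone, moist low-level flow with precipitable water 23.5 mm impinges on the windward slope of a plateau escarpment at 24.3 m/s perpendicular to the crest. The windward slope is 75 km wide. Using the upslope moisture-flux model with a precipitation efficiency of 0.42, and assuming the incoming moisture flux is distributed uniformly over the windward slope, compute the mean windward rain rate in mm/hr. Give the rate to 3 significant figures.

R ≈ 11.5 mm/hr

Incoming column moisture flux per unit ridge length: F = V × PW = 24.3 × 23.5 = 571.05 mm·m/s.
Spread over the 75 km slope with efficiency ε = 0.42: R = ε·F/W = 0.42 × 571.05 / 75000 m = 3.198e-03 mm/s.
R = 3.198e-03 × 3600 = 11.5 mm/hr.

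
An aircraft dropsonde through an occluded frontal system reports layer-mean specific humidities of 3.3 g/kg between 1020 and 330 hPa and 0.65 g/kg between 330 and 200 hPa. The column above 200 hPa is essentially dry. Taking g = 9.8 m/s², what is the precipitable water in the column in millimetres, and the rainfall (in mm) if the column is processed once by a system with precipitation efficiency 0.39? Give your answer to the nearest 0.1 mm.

PW ≈ 24.1 mm; rainfall ≈ 9.4 mm

Precipitable water is the column-integrated vapour mass per unit area: PW = (1/g) Σ q̄ Δp, with q in kg/kg and Δp in Pa (1 kg/m² of water = 1 mm).
Layer 1020–330 hPa: Δp = 690 hPa = 69000 Pa, q̄ = 0.0033 kg/kg → 0.0033 × 69000 / 9.8 = 23.23 mm
Layer 330–200 hPa: Δp = 130 hPa = 13000 Pa, q̄ = 0.00065 kg/kg → 0.00065 × 13000 / 9.8 = 0.86 mm
PW = 23.23 + 0.86 = 24.09 ≈ 24.1 mm.
Rainfall = ε × PW = 0.39 × 24.1 = 9.4 mm.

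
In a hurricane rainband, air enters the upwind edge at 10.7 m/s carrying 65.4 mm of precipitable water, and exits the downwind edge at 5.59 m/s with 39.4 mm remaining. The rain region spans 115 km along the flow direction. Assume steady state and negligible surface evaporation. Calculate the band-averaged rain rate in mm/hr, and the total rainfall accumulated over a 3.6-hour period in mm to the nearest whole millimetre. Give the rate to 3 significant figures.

Column moisture flux per unit crosswind length is F = V × PW.
Inflow: F_in = 10.7 × 65.4 = 699.78 mm·m/s
Outflow: F_out = 5.59 × 39.4 = 220.246 mm·m/s
Steady-state rate R = (F_in − F_out)/L = (699.78 − 220.246) / 115000 m = 4.170e-03 mm/s.
R = 4.170e-03 × 3600 = 15.0 mm/hr.
Over 3.6 h: total = 15.0 × 3.6 = 54 mm.

R ≈ 15.0 mm/hr; total ≈ 54 mm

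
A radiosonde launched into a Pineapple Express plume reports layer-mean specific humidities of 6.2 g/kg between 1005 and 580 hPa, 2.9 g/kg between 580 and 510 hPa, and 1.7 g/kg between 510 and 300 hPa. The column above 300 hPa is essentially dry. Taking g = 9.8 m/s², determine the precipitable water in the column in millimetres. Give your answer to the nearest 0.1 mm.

Precipitable water is the column-integrated vapour mass per unit area: PW = (1/g) Σ q̄ Δp, with q in kg/kg and Δp in Pa (1 kg/m² of water = 1 mm).
Layer 1005–580 hPa: Δp = 425 hPa = 42500 Pa, q̄ = 0.0062 kg/kg → 0.0062 × 42500 / 9.8 = 26.89 mm
Layer 580–510 hPa: Δp = 70 hPa = 7000 Pa, q̄ = 0.0029 kg/kg → 0.0029 × 7000 / 9.8 = 2.07 mm
Layer 510–300 hPa: Δp = 210 hPa = 21000 Pa, q̄ = 0.0017 kg/kg → 0.0017 × 21000 / 9.8 = 3.64 mm
PW = 26.89 + 2.07 + 3.64 = 32.60 ≈ 32.6 mm.

PW ≈ 32.6 mm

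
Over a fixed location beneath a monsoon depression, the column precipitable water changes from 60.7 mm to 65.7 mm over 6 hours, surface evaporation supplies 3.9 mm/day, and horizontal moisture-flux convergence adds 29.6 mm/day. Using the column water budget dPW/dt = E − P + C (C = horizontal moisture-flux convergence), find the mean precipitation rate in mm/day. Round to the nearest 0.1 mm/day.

dPW/dt = (65.7 − 60.7) mm / (6/24 day) = +20.000 mm/day.
P = E + C − dPW/dt = 3.9 + (29.6) − (+20.000) = 13.5 mm/day.

P ≈ 13.5 mm/day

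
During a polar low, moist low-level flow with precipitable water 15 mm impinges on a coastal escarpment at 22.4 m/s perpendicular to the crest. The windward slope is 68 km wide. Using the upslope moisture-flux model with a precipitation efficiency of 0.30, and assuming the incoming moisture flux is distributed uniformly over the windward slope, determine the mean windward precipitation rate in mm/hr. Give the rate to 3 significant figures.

Incoming column moisture flux per unit ridge length: F = V × PW = 22.4 × 15 = 336 mm·m/s.
Spread over the 68 km slope with efficiency ε = 0.30: R = ε·F/W = 0.30 × 336 / 68000 m = 1.482e-03 mm/s.
R = 1.482e-03 × 3600 = 5.34 mm/hr.

R ≈ 5.34 mm/hr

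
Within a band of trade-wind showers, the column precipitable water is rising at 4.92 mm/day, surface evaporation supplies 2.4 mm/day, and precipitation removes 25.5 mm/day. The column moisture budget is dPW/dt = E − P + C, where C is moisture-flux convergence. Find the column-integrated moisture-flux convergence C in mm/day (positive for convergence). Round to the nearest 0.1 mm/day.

C ≈ 28.0 mm/day

dPW/dt = +4.92 mm/day.
C = dPW/dt − E + P = (+4.92) − 2.4 + 25.5 = 28.0 mm/day.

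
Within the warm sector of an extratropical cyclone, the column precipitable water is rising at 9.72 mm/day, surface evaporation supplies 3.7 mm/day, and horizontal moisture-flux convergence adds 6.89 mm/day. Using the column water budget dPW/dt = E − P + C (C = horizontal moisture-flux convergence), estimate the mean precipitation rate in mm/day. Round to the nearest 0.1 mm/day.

P ≈ 0.9 mm/day

dPW/dt = +9.72 mm/day.
P = E + C − dPW/dt = 3.7 + (6.89) − (+9.72) = 0.9 mm/day.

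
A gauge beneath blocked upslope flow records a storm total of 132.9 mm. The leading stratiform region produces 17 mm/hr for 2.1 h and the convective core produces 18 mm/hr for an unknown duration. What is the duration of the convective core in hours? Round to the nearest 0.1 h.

duration ≈ 5.4 h

Known phases: 17 × 2.1 = 35.7 mm.
Remaining depth = 132.9 − 35.7 = 97.2 mm.
Duration = 97.2 / 18 = 5.4 h.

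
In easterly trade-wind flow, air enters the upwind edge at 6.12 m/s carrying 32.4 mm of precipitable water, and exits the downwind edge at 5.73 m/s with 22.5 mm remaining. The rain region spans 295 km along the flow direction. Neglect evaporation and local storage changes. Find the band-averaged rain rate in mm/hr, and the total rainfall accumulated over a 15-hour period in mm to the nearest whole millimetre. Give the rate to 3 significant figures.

R ≈ 0.846 mm/hr; total ≈ 13 mm

Column moisture flux per unit crosswind length is F = V × PW.
Inflow: F_in = 6.12 × 32.4 = 198.288 mm·m/s
Outflow: F_out = 5.73 × 22.5 = 128.925 mm·m/s
Steady-state rate R = (F_in − F_out)/L = (198.288 − 128.925) / 295000 m = 2.351e-04 mm/s.
R = 2.351e-04 × 3600 = 0.846 mm/hr.
Over 15 h: total = 0.846 × 15 = 12.69 ≈ 13 mm.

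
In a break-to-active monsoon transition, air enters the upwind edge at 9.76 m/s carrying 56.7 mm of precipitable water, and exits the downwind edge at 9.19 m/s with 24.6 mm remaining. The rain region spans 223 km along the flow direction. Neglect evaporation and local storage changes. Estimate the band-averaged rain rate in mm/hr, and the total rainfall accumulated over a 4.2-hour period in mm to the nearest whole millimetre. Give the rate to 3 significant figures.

R ≈ 5.28 mm/hr; total ≈ 22 mm

Column moisture flux per unit crosswind length is F = V × PW.
Inflow: F_in = 9.76 × 56.7 = 553.392 mm·m/s
Outflow: F_out = 9.19 × 24.6 = 226.074 mm·m/s
Steady-state rate R = (F_in − F_out)/L = (553.392 − 226.074) / 223000 m = 1.468e-03 mm/s.
R = 1.468e-03 × 3600 = 5.28 mm/hr.
Over 4.2 h: total = 5.28 × 4.2 = 22.176 ≈ 22 mm.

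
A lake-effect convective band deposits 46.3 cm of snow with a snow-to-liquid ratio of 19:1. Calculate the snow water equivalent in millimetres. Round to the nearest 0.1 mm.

SWE = snow depth / ratio = 46.3 cm / 19 = 2.437 cm = 24.4 mm.

SWE ≈ 24.4 mm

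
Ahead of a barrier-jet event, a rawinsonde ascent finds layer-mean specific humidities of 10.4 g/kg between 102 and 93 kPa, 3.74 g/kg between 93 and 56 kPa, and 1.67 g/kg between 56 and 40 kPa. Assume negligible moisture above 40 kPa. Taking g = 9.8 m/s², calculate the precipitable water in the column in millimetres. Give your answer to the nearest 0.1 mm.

Precipitable water is the column-integrated vapour mass per unit area: PW = (1/g) Σ q̄ Δp, with q in kg/kg and Δp in Pa (1 kg/m² of water = 1 mm).
Layer 102–93 kPa: Δp = 90 hPa = 9000 Pa, q̄ = 0.0104 kg/kg → 0.0104 × 9000 / 9.8 = 9.55 mm
Layer 93–56 kPa: Δp = 370 hPa = 37000 Pa, q̄ = 0.00374 kg/kg → 0.00374 × 37000 / 9.8 = 14.12 mm
Layer 56–40 kPa: Δp = 160 hPa = 16000 Pa, q̄ = 0.00167 kg/kg → 0.00167 × 16000 / 9.8 = 2.73 mm
PW = 9.55 + 14.12 + 2.73 = 26.40 ≈ 26.4 mm.

PW ≈ 26.4 mm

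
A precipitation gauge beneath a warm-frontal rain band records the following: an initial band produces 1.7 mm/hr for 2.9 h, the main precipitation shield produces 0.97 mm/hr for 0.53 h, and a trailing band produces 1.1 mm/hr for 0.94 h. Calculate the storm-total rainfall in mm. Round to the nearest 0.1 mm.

Total = Σ Rᵢ Δtᵢ = 1.7 × 2.9 + 0.97 × 0.53 + 1.1 × 0.94
      = 4.93 + 0.5141 + 1.034 = 6.5 mm.

total ≈ 6.5 mm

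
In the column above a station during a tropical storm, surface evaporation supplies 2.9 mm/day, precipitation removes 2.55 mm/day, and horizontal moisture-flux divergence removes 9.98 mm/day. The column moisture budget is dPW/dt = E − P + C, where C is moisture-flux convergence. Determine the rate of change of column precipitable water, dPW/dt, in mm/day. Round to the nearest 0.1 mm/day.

dPW/dt = E − P + C = 2.9 − 2.55 + (-9.98) = -9.6 mm/day.

dPW/dt ≈ -9.6 mm/day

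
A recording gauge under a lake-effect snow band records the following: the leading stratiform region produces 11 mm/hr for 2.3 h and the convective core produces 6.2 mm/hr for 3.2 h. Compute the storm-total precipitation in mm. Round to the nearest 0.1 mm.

total ≈ 45.1 mm

Total = Σ Rᵢ Δtᵢ = 11 × 2.3 + 6.2 × 3.2
      = 25.3 + 19.84 = 45.1 mm.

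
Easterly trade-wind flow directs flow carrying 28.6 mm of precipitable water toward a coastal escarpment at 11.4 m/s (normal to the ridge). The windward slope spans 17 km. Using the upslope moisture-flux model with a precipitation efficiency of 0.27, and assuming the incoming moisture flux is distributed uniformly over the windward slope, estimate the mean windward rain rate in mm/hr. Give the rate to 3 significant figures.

R ≈ 18.6 mm/hr

Incoming column moisture flux per unit ridge length: F = V × PW = 11.4 × 28.6 = 326.04 mm·m/s.
Spread over the 17 km slope with efficiency ε = 0.27: R = ε·F/W = 0.27 × 326.04 / 17000 m = 5.178e-03 mm/s.
R = 5.178e-03 × 3600 = 18.6 mm/hr.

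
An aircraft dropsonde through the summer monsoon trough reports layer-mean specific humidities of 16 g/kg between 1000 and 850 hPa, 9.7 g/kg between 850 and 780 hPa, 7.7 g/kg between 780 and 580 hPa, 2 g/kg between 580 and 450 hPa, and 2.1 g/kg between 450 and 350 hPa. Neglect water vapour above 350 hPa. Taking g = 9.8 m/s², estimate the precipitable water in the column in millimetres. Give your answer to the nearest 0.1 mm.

Precipitable water is the column-integrated vapour mass per unit area: PW = (1/g) Σ q̄ Δp, with q in kg/kg and Δp in Pa (1 kg/m² of water = 1 mm).
Layer 1000–850 hPa: Δp = 150 hPa = 15000 Pa, q̄ = 0.016 kg/kg → 0.016 × 15000 / 9.8 = 24.49 mm
Layer 850–780 hPa: Δp = 70 hPa = 7000 Pa, q̄ = 0.0097 kg/kg → 0.0097 × 7000 / 9.8 = 6.93 mm
Layer 780–580 hPa: Δp = 200 hPa = 20000 Pa, q̄ = 0.0077 kg/kg → 0.0077 × 20000 / 9.8 = 15.71 mm
Layer 580–450 hPa: Δp = 130 hPa = 13000 Pa, q̄ = 0.002 kg/kg → 0.002 × 13000 / 9.8 = 2.65 mm
Layer 450–350 hPa: Δp = 100 hPa = 10000 Pa, q̄ = 0.0021 kg/kg → 0.0021 × 10000 / 9.8 = 2.14 mm
PW = 24.49 + 6.93 + 15.71 + 2.65 + 2.14 = 51.92 ≈ 51.9 mm.

PW ≈ 51.9 mm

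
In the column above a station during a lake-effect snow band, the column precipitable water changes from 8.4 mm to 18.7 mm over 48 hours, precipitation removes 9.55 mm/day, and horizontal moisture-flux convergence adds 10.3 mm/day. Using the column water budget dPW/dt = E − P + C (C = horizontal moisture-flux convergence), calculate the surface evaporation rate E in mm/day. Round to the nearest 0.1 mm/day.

E ≈ 4.4 mm/day

dPW/dt = (18.7 − 8.4) mm / (48/24 day) = +5.150 mm/day.
E = dPW/dt + P − C = (+5.150) + 9.55 − (10.3) = 4.4 mm/day.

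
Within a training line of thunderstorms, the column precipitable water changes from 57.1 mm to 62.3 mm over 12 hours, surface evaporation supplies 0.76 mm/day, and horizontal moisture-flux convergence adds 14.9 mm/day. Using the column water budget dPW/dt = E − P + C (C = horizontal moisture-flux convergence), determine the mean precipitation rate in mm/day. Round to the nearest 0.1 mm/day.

P ≈ 5.3 mm/day

dPW/dt = (62.3 − 57.1) mm / (12/24 day) = +10.400 mm/day.
P = E + C − dPW/dt = 0.76 + (14.9) − (+10.400) = 5.3 mm/day.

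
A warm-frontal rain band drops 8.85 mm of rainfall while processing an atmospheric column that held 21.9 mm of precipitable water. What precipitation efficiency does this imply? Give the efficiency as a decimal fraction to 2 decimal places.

ε = rainfall / PW = 8.85 / 21.9 = 0.40.

ε ≈ 0.40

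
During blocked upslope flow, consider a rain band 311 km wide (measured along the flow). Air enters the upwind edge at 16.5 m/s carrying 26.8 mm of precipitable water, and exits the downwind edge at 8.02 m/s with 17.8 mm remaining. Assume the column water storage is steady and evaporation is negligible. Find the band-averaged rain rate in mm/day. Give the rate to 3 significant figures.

R ≈ 83.2 mm/day

Column moisture flux per unit crosswind length is F = V × PW.
Inflow: F_in = 16.5 × 26.8 = 442.2 mm·m/s
Outflow: F_out = 8.02 × 17.8 = 142.756 mm·m/s
Steady-state rate R = (F_in − F_out)/L = (442.2 − 142.756) / 311000 m = 9.628e-04 mm/s.
R = 9.628e-04 × 3600 × 24 = 83.2 mm/day.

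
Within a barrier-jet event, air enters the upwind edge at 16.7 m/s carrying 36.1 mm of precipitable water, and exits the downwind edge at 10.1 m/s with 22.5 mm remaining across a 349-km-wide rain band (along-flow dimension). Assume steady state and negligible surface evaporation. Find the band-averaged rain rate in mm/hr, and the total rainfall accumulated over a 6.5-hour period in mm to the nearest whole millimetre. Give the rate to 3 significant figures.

Column moisture flux per unit crosswind length is F = V × PW.
Inflow: F_in = 16.7 × 36.1 = 602.87 mm·m/s
Outflow: F_out = 10.1 × 22.5 = 227.25 mm·m/s
Steady-state rate R = (F_in − F_out)/L = (602.87 − 227.25) / 349000 m = 1.076e-03 mm/s.
R = 1.076e-03 × 3600 = 3.87 mm/hr.
Over 6.5 h: total = 3.87 × 6.5 = 25.155 ≈ 25 mm.

R ≈ 3.87 mm/hr; total ≈ 25 mm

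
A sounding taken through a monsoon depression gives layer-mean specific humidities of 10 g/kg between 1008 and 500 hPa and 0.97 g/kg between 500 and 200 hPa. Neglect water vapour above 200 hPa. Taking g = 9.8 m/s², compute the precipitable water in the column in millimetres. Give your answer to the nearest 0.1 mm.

Precipitable water is the column-integrated vapour mass per unit area: PW = (1/g) Σ q̄ Δp, with q in kg/kg and Δp in Pa (1 kg/m² of water = 1 mm).
Layer 1008–500 hPa: Δp = 508 hPa = 50800 Pa, q̄ = 0.01 kg/kg → 0.01 × 50800 / 9.8 = 51.84 mm
Layer 500–200 hPa: Δp = 300 hPa = 30000 Pa, q̄ = 0.00097 kg/kg → 0.00097 × 30000 / 9.8 = 2.97 mm
PW = 51.84 + 2.97 = 54.81 ≈ 54.8 mm.

PW ≈ 54.8 mm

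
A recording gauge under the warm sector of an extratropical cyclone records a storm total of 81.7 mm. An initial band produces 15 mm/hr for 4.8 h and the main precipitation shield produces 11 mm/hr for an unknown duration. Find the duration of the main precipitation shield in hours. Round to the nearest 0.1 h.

duration ≈ 0.9 h

Known phases: 15 × 4.8 = 72 mm.
Remaining depth = 81.7 − 72 = 9.7 mm.
Duration = 9.7 / 11 = 0.9 h.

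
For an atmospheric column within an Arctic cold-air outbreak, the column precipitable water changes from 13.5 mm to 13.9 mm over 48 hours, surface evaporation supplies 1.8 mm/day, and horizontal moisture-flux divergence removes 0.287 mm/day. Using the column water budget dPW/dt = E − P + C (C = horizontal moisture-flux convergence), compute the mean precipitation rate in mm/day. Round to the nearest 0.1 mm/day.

P ≈ 1.3 mm/day

dPW/dt = (13.9 − 13.5) mm / (48/24 day) = +0.200 mm/day.
P = E + C − dPW/dt = 1.8 + (-0.287) − (+0.200) = 1.3 mm/day.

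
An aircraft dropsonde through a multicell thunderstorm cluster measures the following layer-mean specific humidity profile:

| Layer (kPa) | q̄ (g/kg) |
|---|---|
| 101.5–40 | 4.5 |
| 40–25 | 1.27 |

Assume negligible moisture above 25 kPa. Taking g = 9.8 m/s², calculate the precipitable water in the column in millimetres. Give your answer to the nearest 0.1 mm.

Precipitable water is the column-integrated vapour mass per unit area: PW = (1/g) Σ q̄ Δp, with q in kg/kg and Δp in Pa (1 kg/m² of water = 1 mm).
Layer 101.5–40 kPa: Δp = 615 hPa = 61500 Pa, q̄ = 0.0045 kg/kg → 0.0045 × 61500 / 9.8 = 28.24 mm
Layer 40–25 kPa: Δp = 150 hPa = 15000 Pa, q̄ = 0.00127 kg/kg → 0.00127 × 15000 / 9.8 = 1.94 mm
PW = 28.24 + 1.94 = 30.18 ≈ 30.2 mm.

PW ≈ 30.2 mm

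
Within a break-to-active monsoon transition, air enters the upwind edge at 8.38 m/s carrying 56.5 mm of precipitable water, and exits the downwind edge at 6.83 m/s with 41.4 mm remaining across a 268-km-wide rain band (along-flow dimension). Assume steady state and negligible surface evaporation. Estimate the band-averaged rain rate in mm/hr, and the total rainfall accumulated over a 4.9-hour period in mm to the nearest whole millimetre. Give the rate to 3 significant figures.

Column moisture flux per unit crosswind length is F = V × PW.
Inflow: F_in = 8.38 × 56.5 = 473.47 mm·m/s
Outflow: F_out = 6.83 × 41.4 = 282.762 mm·m/s
Steady-state rate R = (F_in − F_out)/L = (473.47 − 282.762) / 268000 m = 7.116e-04 mm/s.
R = 7.116e-04 × 3600 = 2.56 mm/hr.
Over 4.9 h: total = 2.56 × 4.9 = 12.544 ≈ 13 mm.

R ≈ 2.56 mm/hr; total ≈ 13 mm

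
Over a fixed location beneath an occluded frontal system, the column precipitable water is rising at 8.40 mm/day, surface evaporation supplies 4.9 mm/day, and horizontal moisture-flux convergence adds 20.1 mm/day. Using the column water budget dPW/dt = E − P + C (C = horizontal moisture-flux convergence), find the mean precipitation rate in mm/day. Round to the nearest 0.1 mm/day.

P ≈ 16.6 mm/day

dPW/dt = +8.40 mm/day.
P = E + C − dPW/dt = 4.9 + (20.1) − (+8.40) = 16.6 mm/day.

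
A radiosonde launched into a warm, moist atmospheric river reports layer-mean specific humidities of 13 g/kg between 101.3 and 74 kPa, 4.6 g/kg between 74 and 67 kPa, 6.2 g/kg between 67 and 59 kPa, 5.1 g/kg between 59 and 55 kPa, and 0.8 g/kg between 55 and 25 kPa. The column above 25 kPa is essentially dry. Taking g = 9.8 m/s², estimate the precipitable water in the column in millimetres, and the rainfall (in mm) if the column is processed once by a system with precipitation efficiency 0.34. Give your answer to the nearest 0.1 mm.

Precipitable water is the column-integrated vapour mass per unit area: PW = (1/g) Σ q̄ Δp, with q in kg/kg and Δp in Pa (1 kg/m² of water = 1 mm).
Layer 101.3–74 kPa: Δp = 273 hPa = 27300 Pa, q̄ = 0.013 kg/kg → 0.013 × 27300 / 9.8 = 36.21 mm
Layer 74–67 kPa: Δp = 70 hPa = 7000 Pa, q̄ = 0.0046 kg/kg → 0.0046 × 7000 / 9.8 = 3.29 mm
Layer 67–59 kPa: Δp = 80 hPa = 8000 Pa, q̄ = 0.0062 kg/kg → 0.0062 × 8000 / 9.8 = 5.06 mm
Layer 59–55 kPa: Δp = 40 hPa = 4000 Pa, q̄ = 0.0051 kg/kg → 0.0051 × 4000 / 9.8 = 2.08 mm
Layer 55–25 kPa: Δp = 300 hPa = 30000 Pa, q̄ = 0.0008 kg/kg → 0.0008 × 30000 / 9.8 = 2.45 mm
PW = 36.21 + 3.29 + 5.06 + 2.08 + 2.45 = 49.09 ≈ 49.1 mm.
Rainfall = ε × PW = 0.34 × 49.1 = 16.7 mm.

PW ≈ 49.1 mm; rainfall ≈ 16.7 mm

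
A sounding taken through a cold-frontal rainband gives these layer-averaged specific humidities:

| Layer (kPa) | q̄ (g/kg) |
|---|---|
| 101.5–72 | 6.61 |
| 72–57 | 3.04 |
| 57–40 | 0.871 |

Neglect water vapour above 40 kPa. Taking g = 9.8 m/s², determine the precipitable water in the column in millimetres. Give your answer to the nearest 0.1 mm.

PW ≈ 26.1 mm

Precipitable water is the column-integrated vapour mass per unit area: PW = (1/g) Σ q̄ Δp, with q in kg/kg and Δp in Pa (1 kg/m² of water = 1 mm).
Layer 101.5–72 kPa: Δp = 295 hPa = 29500 Pa, q̄ = 0.00661 kg/kg → 0.00661 × 29500 / 9.8 = 19.90 mm
Layer 72–57 kPa: Δp = 150 hPa = 15000 Pa, q̄ = 0.00304 kg/kg → 0.00304 × 15000 / 9.8 = 4.65 mm
Layer 57–40 kPa: Δp = 170 hPa = 17000 Pa, q̄ = 0.000871 kg/kg → 0.000871 × 17000 / 9.8 = 1.51 mm
PW = 19.90 + 4.65 + 1.51 = 26.06 ≈ 26.1 mm.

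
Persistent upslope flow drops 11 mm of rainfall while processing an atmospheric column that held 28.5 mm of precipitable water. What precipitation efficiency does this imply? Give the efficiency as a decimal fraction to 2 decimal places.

ε ≈ 0.39

ε = rainfall / PW = 11 / 28.5 = 0.39.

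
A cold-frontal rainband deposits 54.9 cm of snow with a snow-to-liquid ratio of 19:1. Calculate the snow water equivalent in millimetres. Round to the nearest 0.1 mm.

SWE = snow depth / ratio = 54.9 cm / 19 = 2.889 cm = 28.9 mm.

SWE ≈ 28.9 mm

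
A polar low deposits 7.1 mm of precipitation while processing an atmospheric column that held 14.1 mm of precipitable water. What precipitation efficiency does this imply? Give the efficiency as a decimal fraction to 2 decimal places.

ε ≈ 0.50

ε = precipitation / PW = 7.1 / 14.1 = 0.50.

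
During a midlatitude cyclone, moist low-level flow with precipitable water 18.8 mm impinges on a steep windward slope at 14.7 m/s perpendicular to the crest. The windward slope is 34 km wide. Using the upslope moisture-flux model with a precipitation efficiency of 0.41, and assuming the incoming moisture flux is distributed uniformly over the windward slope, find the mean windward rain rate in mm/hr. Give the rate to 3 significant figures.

Incoming column moisture flux per unit ridge length: F = V × PW = 14.7 × 18.8 = 276.36 mm·m/s.
Spread over the 34 km slope with efficiency ε = 0.41: R = ε·F/W = 0.41 × 276.36 / 34000 m = 3.333e-03 mm/s.
R = 3.333e-03 × 3600 = 12.0 mm/hr.

R ≈ 12.0 mm/hr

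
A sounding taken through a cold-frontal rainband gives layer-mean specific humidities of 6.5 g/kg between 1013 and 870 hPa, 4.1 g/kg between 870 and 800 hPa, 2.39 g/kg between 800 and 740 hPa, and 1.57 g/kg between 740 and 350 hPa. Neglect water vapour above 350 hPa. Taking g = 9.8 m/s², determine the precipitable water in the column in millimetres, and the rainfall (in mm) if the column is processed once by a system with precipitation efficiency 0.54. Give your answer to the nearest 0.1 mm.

Precipitable water is the column-integrated vapour mass per unit area: PW = (1/g) Σ q̄ Δp, with q in kg/kg and Δp in Pa (1 kg/m² of water = 1 mm).
Layer 1013–870 hPa: Δp = 143 hPa = 14300 Pa, q̄ = 0.0065 kg/kg → 0.0065 × 14300 / 9.8 = 9.48 mm
Layer 870–800 hPa: Δp = 70 hPa = 7000 Pa, q̄ = 0.0041 kg/kg → 0.0041 × 7000 / 9.8 = 2.93 mm
Layer 800–740 hPa: Δp = 60 hPa = 6000 Pa, q̄ = 0.00239 kg/kg → 0.00239 × 6000 / 9.8 = 1.46 mm
Layer 740–350 hPa: Δp = 390 hPa = 39000 Pa, q̄ = 0.00157 kg/kg → 0.00157 × 39000 / 9.8 = 6.25 mm
PW = 9.48 + 2.93 + 1.46 + 6.25 = 20.12 ≈ 20.1 mm.
Rainfall = ε × PW = 0.54 × 20.1 = 10.9 mm.

PW ≈ 20.1 mm; rainfall ≈ 10.9 mm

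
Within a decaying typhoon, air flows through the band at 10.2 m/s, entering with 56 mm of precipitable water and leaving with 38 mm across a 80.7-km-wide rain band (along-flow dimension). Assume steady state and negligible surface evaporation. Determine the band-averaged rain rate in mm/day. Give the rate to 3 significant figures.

R ≈ 197 mm/day

Column moisture flux per unit crosswind length is F = V × PW.
Inflow: F_in = 10.2 × 56 = 571.2 mm·m/s
Outflow: F_out = 10.2 × 38 = 387.6 mm·m/s
Steady-state rate R = (F_in − F_out)/L = (571.2 − 387.6) / 80700 m = 2.275e-03 mm/s.
R = 2.275e-03 × 3600 × 24 = 197 mm/day.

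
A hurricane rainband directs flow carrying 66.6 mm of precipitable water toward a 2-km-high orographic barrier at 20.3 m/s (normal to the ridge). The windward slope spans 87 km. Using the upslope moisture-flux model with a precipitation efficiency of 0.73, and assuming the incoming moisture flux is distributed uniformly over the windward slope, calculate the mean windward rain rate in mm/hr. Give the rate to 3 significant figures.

Incoming column moisture flux per unit ridge length: F = V × PW = 20.3 × 66.6 = 1351.98 mm·m/s.
Spread over the 87 km slope with efficiency ε = 0.73: R = ε·F/W = 0.73 × 1351.98 / 87000 m = 1.134e-02 mm/s.
R = 1.134e-02 × 3600 = 40.8 mm/hr.

R ≈ 40.8 mm/hr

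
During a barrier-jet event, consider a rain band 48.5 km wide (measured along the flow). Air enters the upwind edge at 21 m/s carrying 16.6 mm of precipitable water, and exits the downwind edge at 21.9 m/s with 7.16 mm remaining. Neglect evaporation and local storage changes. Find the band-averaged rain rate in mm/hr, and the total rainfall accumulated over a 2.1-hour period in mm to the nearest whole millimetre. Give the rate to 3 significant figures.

Column moisture flux per unit crosswind length is F = V × PW.
Inflow: F_in = 21 × 16.6 = 348.6 mm·m/s
Outflow: F_out = 21.9 × 7.16 = 156.804 mm·m/s
Steady-state rate R = (F_in − F_out)/L = (348.6 − 156.804) / 48500 m = 3.955e-03 mm/s.
R = 3.955e-03 × 3600 = 14.2 mm/hr.
Over 2.1 h: total = 14.2 × 2.1 = 29.82 ≈ 30 mm.

R ≈ 14.2 mm/hr; total ≈ 30 mm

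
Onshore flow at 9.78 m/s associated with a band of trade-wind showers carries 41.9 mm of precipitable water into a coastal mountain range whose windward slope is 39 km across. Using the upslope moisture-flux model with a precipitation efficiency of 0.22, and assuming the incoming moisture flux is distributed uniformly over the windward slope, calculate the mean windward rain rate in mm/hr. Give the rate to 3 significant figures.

R ≈ 8.32 mm/hr

Incoming column moisture flux per unit ridge length: F = V × PW = 9.78 × 41.9 = 409.782 mm·m/s.
Spread over the 39 km slope with efficiency ε = 0.22: R = ε·F/W = 0.22 × 409.782 / 39000 m = 2.312e-03 mm/s.
R = 2.312e-03 × 3600 = 8.32 mm/hr.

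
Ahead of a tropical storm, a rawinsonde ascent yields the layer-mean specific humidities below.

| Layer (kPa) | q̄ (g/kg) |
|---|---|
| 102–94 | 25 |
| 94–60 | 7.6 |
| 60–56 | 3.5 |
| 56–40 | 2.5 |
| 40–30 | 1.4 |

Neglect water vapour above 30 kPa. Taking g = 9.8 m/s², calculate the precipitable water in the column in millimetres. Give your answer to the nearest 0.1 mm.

PW ≈ 53.7 mm

Precipitable water is the column-integrated vapour mass per unit area: PW = (1/g) Σ q̄ Δp, with q in kg/kg and Δp in Pa (1 kg/m² of water = 1 mm).
Layer 102–94 kPa: Δp = 80 hPa = 8000 Pa, q̄ = 0.025 kg/kg → 0.025 × 8000 / 9.8 = 20.41 mm
Layer 94–60 kPa: Δp = 340 hPa = 34000 Pa, q̄ = 0.0076 kg/kg → 0.0076 × 34000 / 9.8 = 26.37 mm
Layer 60–56 kPa: Δp = 40 hPa = 4000 Pa, q̄ = 0.0035 kg/kg → 0.0035 × 4000 / 9.8 = 1.43 mm
Layer 56–40 kPa: Δp = 160 hPa = 16000 Pa, q̄ = 0.0025 kg/kg → 0.0025 × 16000 / 9.8 = 4.08 mm
Layer 40–30 kPa: Δp = 100 hPa = 10000 Pa, q̄ = 0.0014 kg/kg → 0.0014 × 10000 / 9.8 = 1.43 mm
PW = 20.41 + 26.37 + 1.43 + 4.08 + 1.43 = 53.72 ≈ 53.7 mm.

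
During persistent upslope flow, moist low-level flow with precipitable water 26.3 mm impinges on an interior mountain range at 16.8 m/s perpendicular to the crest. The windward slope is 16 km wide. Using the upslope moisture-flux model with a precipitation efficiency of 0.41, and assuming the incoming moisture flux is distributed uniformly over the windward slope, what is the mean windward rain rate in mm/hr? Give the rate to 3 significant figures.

Incoming column moisture flux per unit ridge length: F = V × PW = 16.8 × 26.3 = 441.84 mm·m/s.
Spread over the 16 km slope with efficiency ε = 0.41: R = ε·F/W = 0.41 × 441.84 / 16000 m = 1.132e-02 mm/s.
R = 1.132e-02 × 3600 = 40.8 mm/hr.

R ≈ 40.8 mm/hr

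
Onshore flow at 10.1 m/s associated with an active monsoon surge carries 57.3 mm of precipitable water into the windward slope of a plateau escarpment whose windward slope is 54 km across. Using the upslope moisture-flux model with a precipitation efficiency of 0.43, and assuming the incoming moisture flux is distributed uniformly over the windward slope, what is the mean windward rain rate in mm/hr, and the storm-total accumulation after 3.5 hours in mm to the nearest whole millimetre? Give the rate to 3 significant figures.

R ≈ 16.6 mm/hr; total ≈ 58 mm

Incoming column moisture flux per unit ridge length: F = V × PW = 10.1 × 57.3 = 578.73 mm·m/s.
Spread over the 54 km slope with efficiency ε = 0.43: R = ε·F/W = 0.43 × 578.73 / 54000 m = 4.608e-03 mm/s.
R = 4.608e-03 × 3600 = 16.6 mm/hr.
Over 3.5 h: total = 16.6 × 3.5 = 58.1 ≈ 58 mm.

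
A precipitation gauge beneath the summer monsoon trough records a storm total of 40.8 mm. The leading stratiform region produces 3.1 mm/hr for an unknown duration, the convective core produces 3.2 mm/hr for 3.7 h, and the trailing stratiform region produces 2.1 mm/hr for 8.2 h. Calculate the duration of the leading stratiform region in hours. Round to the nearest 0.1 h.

duration ≈ 3.8 h

Known phases: 3.2 × 3.7 + 2.1 × 8.2 = 11.84 + 17.22 = 29.06 mm.
Remaining depth = 40.8 − 29.06 = 11.74 mm.
Duration = 11.74 / 3.1 = 3.8 h.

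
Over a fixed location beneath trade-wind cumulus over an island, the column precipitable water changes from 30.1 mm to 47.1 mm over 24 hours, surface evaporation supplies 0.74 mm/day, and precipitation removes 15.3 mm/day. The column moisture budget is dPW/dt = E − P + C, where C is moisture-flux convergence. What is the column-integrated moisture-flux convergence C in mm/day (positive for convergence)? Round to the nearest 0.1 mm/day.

dPW/dt = (47.1 − 30.1) mm / (24/24 day) = +17.000 mm/day.
C = dPW/dt − E + P = (+17.000) − 0.74 + 15.3 = 31.6 mm/day.

C ≈ 31.6 mm/day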